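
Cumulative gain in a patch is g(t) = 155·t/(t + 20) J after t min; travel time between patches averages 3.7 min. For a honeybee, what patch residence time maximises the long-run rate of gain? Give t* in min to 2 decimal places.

By the marginal value theorem, leave when the instantaneous gain rate g'(t) equals the habitat-wide average g(t)/(T + t).
g'(t) = 155·20/(t + 20)². Setting 155·20/(t+20)² = 155t/[(t+20)(3.7+t)] gives 20(3.7+t) = t(t+20), so t² = 20×3.7 = 74.
t* = √74 = 8.602 min.

8.60 min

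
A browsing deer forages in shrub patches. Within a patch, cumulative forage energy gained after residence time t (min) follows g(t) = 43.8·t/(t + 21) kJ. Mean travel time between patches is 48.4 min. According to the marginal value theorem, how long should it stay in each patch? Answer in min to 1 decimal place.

Maximise g(t)/(T+t): set derivative to zero → g'(t)(T+t) = g(t).
g'(t) = 43.8·21/(t + 21)². Setting 43.8·21/(t+21)² = 43.8t/[(t+21)(48.4+t)] gives 21(48.4+t) = t(t+21), so t² = 21×48.4 = 1016.
t* = √1016 = 31.88 min.

31.9 min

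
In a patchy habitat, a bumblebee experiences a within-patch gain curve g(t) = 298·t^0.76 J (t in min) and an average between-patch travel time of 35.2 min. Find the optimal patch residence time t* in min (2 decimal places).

111.47 min

By the marginal value theorem, leave when the instantaneous gain rate g'(t) equals the habitat-wide average g(t)/(T + t).
g'(t) = 0.76·298·t^-0.24. Setting 0.76·298·t^-0.24 = 298·t^0.76/(35.2+t) gives 0.76(35.2+t) = t, so 0.24·t = 0.76×35.2.
t* = 0.76×35.2/0.24 = 111.5 min.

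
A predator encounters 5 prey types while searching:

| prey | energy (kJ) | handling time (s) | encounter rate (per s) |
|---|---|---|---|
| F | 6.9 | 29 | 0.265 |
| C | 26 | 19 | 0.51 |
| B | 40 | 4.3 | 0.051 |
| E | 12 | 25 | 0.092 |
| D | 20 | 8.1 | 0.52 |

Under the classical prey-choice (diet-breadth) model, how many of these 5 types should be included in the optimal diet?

E/h in descending order: B 9.3, D 2.47, C 1.37, E 0.48, F 0.238 kJ/s. The optimal diet is the largest prefix of this list for which every included type satisfies E_i/h_i > R on the types above it.
Rate on top 1: 1.673. D: 2.47 > 1.673 → include.
Rate on top 2: 2.29. C: 1.37 < 2.29 → exclude; stop.
Optimal diet: B, D — 2 of 5 types.

2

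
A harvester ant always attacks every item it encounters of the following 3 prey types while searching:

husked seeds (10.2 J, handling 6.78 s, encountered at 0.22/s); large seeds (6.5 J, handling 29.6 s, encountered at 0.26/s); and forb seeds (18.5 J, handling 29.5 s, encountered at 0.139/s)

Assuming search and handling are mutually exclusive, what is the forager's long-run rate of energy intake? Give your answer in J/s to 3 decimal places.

Energy encountered per unit search time: 0.22×10.2 + 0.26×6.5 + 0.139×18.5 = 6.505 J/s.
Handling time per unit search time: 0.22×6.78 + 0.26×29.6 + 0.139×29.5 = 13.29.
Rate = 6.505/(1 + 13.29) = 0.4553 J/s.

0.455 J/s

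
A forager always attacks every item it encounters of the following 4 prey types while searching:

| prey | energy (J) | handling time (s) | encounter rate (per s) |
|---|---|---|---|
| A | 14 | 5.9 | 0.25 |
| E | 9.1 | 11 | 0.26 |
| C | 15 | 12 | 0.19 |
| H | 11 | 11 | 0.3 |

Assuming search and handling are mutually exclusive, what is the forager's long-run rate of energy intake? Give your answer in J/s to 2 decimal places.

Energy encountered per unit search time: 0.25×14 + 0.26×9.1 + 0.19×15 + 0.3×11 = 12.02 J/s.
Handling time per unit search time: 0.25×5.9 + 0.26×11 + 0.19×12 + 0.3×11 = 9.915.
Rate = 12.02/(1 + 9.915) = 1.101 J/s.

1.10 J/s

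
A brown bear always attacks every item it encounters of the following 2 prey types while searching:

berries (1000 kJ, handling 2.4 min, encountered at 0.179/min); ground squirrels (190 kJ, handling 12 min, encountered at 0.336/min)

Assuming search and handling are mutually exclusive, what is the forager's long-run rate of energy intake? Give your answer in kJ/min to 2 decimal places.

44.46 kJ/min

R = Σλ_iE_i / (1 + Σλ_ih_i)
Numerator: 0.179×1000 + 0.336×190 = 242.8
Denominator: 1 + 0.179×2.4 + 0.336×12 = 5.462
R = 242.8/5.462 = 44.46 kJ/min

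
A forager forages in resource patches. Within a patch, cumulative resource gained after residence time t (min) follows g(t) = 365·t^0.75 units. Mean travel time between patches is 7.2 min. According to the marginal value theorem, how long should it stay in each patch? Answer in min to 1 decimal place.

21.6 min

By the marginal value theorem, leave when the instantaneous gain rate g'(t) equals the habitat-wide average g(t)/(T + t).
g'(t) = 0.75·365·t^-0.25. Setting 0.75·365·t^-0.25 = 365·t^0.75/(7.2+t) gives 0.75(7.2+t) = t, so 0.25·t = 0.75×7.2.
t* = 0.75×7.2/0.25 = 21.6 min.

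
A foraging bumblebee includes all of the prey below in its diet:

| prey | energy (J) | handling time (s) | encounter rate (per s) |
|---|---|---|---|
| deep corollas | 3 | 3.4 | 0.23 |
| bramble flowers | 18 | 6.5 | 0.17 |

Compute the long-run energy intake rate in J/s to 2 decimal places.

1.30 J/s

Energy encountered per unit search time: 0.23×3 + 0.17×18 = 3.75 J/s.
Handling time per unit search time: 0.23×3.4 + 0.17×6.5 = 1.887.
Rate = 3.75/(1 + 1.887) = 1.299 J/s.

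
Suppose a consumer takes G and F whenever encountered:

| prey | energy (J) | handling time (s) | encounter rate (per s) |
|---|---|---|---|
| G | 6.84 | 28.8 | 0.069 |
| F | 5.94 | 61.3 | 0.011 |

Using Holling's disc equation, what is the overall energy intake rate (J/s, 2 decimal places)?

Energy encountered per unit search time: 0.069×6.84 + 0.011×5.94 = 0.5373 J/s.
Handling time per unit search time: 0.069×28.8 + 0.011×61.3 = 2.662.
Rate = 0.5373/(1 + 2.662) = 0.1467 J/s.

0.15 J/s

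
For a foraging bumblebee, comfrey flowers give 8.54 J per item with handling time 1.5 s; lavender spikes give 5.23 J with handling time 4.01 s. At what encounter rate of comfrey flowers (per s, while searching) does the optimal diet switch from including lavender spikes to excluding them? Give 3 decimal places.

The zero-one rule: include lavender spikes iff E₂/h₂ > λE₁/(1+λh₁). Equality gives the switch point.
λE₁h₂ = E₂ + λE₂h₁ ⇒ λ = E₂/(E₁h₂ − E₂h₁) = 5.23/(34.25 − 7.845) = 0.1981 per s.

0.198 per s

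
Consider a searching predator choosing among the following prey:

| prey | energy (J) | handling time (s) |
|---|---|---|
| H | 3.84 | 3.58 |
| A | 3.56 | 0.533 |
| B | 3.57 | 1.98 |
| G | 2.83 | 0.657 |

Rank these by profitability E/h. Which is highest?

Profitability E/h (J/s): H = 3.84/3.58 = 1.07, A = 3.56/0.533 = 6.68, B = 3.57/1.98 = 1.8, G = 2.83/0.657 = 4.31.
Ranked: A > G > B > H.

A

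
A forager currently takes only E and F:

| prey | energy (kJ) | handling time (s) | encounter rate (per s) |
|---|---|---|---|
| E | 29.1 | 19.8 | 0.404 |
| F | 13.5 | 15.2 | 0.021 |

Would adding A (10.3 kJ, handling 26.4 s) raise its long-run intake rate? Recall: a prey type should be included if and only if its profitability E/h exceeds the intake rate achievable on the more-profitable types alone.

No

Current rate: (0.404×29.1 + 0.021×13.5)/(1 + 0.404×19.8 + 0.021×15.2) = 1.292 kJ/s.
Profitability of A: 10.3/26.4 = 0.3902 kJ/s.
0.3902 < 1.292, so adding A would lower the average — exclude it.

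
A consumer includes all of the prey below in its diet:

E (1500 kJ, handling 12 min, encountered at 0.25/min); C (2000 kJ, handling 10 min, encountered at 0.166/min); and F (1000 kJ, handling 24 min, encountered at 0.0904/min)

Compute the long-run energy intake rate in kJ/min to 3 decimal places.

101.844 kJ/min

R = Σλ_iE_i / (1 + Σλ_ih_i)
Numerator: 0.25×1500 + 0.166×2000 + 0.0904×1000 = 797.4
Denominator: 1 + 0.25×12 + 0.166×10 + 0.0904×24 = 7.83
R = 797.4/7.83 = 101.8 kJ/min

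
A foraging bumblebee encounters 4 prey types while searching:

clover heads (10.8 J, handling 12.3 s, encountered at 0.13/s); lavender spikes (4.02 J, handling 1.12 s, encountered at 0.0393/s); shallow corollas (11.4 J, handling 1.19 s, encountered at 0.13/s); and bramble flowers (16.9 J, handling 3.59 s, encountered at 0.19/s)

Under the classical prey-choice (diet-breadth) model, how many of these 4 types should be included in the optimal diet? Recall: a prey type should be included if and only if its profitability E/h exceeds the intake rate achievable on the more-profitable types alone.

3

Profitabilities (E/h, J/s): shallow corollas 9.58, bramble flowers 4.71, lavender spikes 3.59, clover heads 0.878. Add prey in this order while the next type's profitability exceeds the intake rate on those already taken.
Rate on top 1: 1.283. bramble flowers: 4.71 > 1.283 → include.
Rate on top 2: 2.555. lavender spikes: 3.59 > 2.555 → include.
Rate on top 3: 2.579. clover heads: 0.878 < 2.579 → exclude; stop.
Optimal diet: shallow corollas, bramble flowers, lavender spikes — 3 of 4 types.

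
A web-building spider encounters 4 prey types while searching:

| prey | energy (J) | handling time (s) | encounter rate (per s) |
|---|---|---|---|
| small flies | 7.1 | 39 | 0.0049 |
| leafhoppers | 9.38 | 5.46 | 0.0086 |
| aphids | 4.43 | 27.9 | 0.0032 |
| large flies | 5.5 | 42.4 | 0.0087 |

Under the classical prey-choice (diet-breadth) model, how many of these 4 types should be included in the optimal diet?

4

Rank by E/h (J/s): leafhoppers 1.72, small flies 0.182, aphids 0.159, large flies 0.13. Include each in turn until the next type's E/h falls below the running intake rate.
Rate on top 1: 0.07705. small flies: 0.182 > 0.07705 → include.
Rate on top 2: 0.09326. aphids: 0.159 > 0.09326 → include.
Rate on top 3: 0.09766. large flies: 0.13 > 0.09766 → include.
Optimal diet: leafhoppers, small flies, aphids, large flies — 4 of 4 types.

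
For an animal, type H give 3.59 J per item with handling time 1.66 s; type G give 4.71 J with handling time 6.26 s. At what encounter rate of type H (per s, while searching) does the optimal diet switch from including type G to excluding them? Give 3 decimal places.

At the threshold, the rate on type H alone equals the profitability of type G: λ·3.59/(1 + λ·1.66) = 4.71/6.26 = 0.7524.
Rearranging, λ(3.59 − 0.7524×1.66) = 0.7524, so λ = 0.7524/2.341 = 0.3214 per s.

0.321 per s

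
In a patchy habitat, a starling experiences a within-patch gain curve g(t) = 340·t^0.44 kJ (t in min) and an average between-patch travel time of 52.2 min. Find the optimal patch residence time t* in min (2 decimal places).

Optimal t* satisfies g'(t*) = g(t*)/(T + t*).
g'(t) = 0.44·340·t^-0.56. Setting 0.44·340·t^-0.56 = 340·t^0.44/(52.2+t) gives 0.44(52.2+t) = t, so 0.56·t = 0.44×52.2.
t* = 0.44×52.2/0.56 = 41.01 min.

41.01 min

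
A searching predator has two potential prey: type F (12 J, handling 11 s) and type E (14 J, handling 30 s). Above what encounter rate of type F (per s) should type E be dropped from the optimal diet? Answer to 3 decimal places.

The zero-one rule: include type E iff E₂/h₂ > λE₁/(1+λh₁). Equality gives the switch point.
λE₁h₂ = E₂ + λE₂h₁ ⇒ λ = E₂/(E₁h₂ − E₂h₁) = 14/(360 − 154) = 0.06796 per s.

0.068 per s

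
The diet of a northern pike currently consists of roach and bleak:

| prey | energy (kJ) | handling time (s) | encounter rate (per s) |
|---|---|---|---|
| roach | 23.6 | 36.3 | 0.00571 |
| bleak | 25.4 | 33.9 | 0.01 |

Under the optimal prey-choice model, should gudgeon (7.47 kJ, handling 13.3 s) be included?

On roach and bleak alone, R = ΣλE/(1+Σλh) = 0.3888/1.546 = 0.2514 kJ/s.
Profitability of gudgeon: 7.47/13.3 = 0.5617 kJ/s.
0.5617 > 0.2514, so adding gudgeon raises the average — include it.

Yes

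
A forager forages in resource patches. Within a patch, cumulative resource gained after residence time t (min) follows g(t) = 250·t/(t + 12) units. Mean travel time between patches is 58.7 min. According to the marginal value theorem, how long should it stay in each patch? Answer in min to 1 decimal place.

26.5 min

Optimal t* satisfies g'(t*) = g(t*)/(T + t*).
g'(t) = 250·12/(t + 12)². Setting 250·12/(t+12)² = 250t/[(t+12)(58.7+t)] gives 12(58.7+t) = t(t+12), so t² = 12×58.7 = 704.4.
t* = √704.4 = 26.54 min.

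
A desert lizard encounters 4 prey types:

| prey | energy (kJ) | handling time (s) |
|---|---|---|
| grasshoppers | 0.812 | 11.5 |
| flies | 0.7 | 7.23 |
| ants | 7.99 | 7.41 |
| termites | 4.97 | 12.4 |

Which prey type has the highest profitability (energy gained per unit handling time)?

ants

In descending order of E/h:
ants: 7.99/7.41 = 1.08 kJ/s
termites: 4.97/12.4 = 0.401 kJ/s
flies: 0.7/7.23 = 0.0968 kJ/s
grasshoppers: 0.812/11.5 = 0.0706 kJ/s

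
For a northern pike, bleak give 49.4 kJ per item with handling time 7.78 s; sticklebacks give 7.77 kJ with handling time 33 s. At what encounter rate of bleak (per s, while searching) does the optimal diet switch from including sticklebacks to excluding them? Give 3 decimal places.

The zero-one rule: include sticklebacks iff E₂/h₂ > λE₁/(1+λh₁). Equality gives the switch point.
λE₁h₂ = E₂ + λE₂h₁ ⇒ λ = E₂/(E₁h₂ − E₂h₁) = 7.77/(1630 − 60.45) = 0.00495 per s.

0.005 per s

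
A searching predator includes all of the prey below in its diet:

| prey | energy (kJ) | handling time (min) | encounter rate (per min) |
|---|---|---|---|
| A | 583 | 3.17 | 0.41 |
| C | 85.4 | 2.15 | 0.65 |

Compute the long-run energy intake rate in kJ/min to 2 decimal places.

R = (0.41×583 + 0.65×85.4) / (1 + 0.41×3.17 + 0.65×2.15) = 294.5/3.697 = 79.67 kJ/min.

79.67 kJ/min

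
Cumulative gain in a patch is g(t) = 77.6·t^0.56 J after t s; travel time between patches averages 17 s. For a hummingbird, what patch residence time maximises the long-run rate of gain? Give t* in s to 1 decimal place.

Maximise g(t)/(T+t): set derivative to zero → g'(t)(T+t) = g(t).
g'(t) = 0.56·77.6·t^-0.44. Setting 0.56·77.6·t^-0.44 = 77.6·t^0.56/(17+t) gives 0.56(17+t) = t, so 0.44·t = 0.56×17.
t* = 0.56×17/0.44 = 21.64 s.

21.6 s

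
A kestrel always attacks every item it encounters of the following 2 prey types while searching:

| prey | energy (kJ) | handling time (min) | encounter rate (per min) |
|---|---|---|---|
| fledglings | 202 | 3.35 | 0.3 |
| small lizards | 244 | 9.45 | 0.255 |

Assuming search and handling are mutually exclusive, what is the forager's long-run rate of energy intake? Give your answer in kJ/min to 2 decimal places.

R = Σλ_iE_i / (1 + Σλ_ih_i)
Numerator: 0.3×202 + 0.255×244 = 122.8
Denominator: 1 + 0.3×3.35 + 0.255×9.45 = 4.415
R = 122.8/4.415 = 27.82 kJ/min

27.82 kJ/min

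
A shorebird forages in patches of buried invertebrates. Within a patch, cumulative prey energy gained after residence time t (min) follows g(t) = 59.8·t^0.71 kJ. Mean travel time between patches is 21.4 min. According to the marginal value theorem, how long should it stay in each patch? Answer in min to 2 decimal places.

52.39 min

Maximise g(t)/(T+t): set derivative to zero → g'(t)(T+t) = g(t).
g'(t) = 0.71·59.8·t^-0.29. Setting 0.71·59.8·t^-0.29 = 59.8·t^0.71/(21.4+t) gives 0.71(21.4+t) = t, so 0.29·t = 0.71×21.4.
t* = 0.71×21.4/0.29 = 52.39 min.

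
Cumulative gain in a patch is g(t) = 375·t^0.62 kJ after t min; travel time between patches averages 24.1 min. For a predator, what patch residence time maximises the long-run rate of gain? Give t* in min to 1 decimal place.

39.3 min

Maximise g(t)/(T+t): set derivative to zero → g'(t)(T+t) = g(t).
g'(t) = 0.62·375·t^-0.38. Setting 0.62·375·t^-0.38 = 375·t^0.62/(24.1+t) gives 0.62(24.1+t) = t, so 0.38·t = 0.62×24.1.
t* = 0.62×24.1/0.38 = 39.32 min.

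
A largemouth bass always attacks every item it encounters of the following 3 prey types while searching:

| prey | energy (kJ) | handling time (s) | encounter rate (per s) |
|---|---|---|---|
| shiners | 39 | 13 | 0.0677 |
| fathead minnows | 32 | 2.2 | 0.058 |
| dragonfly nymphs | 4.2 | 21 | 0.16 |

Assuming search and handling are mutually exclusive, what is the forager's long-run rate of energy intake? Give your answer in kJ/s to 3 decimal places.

Energy encountered per unit search time: 0.0677×39 + 0.058×32 + 0.16×4.2 = 5.168 kJ/s.
Handling time per unit search time: 0.0677×13 + 0.058×2.2 + 0.16×21 = 4.368.
Rate = 5.168/(1 + 4.368) = 0.9629 kJ/s.

0.963 kJ/s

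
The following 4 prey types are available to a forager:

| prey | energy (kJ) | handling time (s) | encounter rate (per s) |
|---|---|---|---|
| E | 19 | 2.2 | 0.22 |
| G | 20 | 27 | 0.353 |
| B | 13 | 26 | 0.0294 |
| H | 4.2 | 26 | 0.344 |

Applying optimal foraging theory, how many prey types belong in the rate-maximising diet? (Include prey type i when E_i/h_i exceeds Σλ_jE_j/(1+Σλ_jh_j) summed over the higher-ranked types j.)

Rank by E/h (kJ/s): E 8.64, G 0.741, B 0.5, H 0.162. Include each in turn until the next type's E/h falls below the running intake rate.
Rate on top 1: 2.817. G: 0.741 < 2.817 → exclude; stop.
Optimal diet: E — 1 of 4 types.

1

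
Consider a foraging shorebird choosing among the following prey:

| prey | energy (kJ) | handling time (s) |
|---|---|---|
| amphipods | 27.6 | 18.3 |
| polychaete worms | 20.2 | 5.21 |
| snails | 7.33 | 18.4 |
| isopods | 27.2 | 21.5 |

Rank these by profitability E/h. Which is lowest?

snails

Profitability E/h (kJ/s): amphipods = 27.6/18.3 = 1.51, polychaete worms = 20.2/5.21 = 3.88, snails = 7.33/18.4 = 0.398, isopods = 27.2/21.5 = 1.27.
Ranked: polychaete worms > amphipods > isopods > snails.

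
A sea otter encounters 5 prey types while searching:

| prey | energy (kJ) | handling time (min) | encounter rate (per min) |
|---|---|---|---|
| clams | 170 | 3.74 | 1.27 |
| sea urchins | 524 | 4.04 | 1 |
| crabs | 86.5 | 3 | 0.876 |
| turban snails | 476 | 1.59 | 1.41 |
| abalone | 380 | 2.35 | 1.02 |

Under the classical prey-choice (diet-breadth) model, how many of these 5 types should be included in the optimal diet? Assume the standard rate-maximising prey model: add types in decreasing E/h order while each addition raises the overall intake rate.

Rank by E/h (kJ/min): turban snails 299, abalone 162, sea urchins 130, clams 45.5, crabs 28.8. Include each in turn until the next type's E/h falls below the running intake rate.
Rate on top 1: 207. abalone: 162 < 207 → exclude; stop.
Optimal diet: turban snails — 1 of 5 types.

1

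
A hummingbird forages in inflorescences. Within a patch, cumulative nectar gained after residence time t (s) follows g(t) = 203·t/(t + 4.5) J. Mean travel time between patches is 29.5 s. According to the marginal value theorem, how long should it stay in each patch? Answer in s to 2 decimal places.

By the marginal value theorem, leave when the instantaneous gain rate g'(t) equals the habitat-wide average g(t)/(T + t).
g'(t) = 203·4.5/(t + 4.5)². Setting 203·4.5/(t+4.5)² = 203t/[(t+4.5)(29.5+t)] gives 4.5(29.5+t) = t(t+4.5), so t² = 4.5×29.5 = 132.8.
t* = √132.8 = 11.52 s.

11.52 s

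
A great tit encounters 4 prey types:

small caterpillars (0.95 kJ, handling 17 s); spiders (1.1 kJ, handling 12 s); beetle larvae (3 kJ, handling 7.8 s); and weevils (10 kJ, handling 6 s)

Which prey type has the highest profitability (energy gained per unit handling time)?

weevils

In descending order of E/h:
weevils: 10/6 = 1.67 kJ/s
beetle larvae: 3/7.8 = 0.385 kJ/s
spiders: 1.1/12 = 0.0917 kJ/s
small caterpillars: 0.95/17 = 0.0559 kJ/s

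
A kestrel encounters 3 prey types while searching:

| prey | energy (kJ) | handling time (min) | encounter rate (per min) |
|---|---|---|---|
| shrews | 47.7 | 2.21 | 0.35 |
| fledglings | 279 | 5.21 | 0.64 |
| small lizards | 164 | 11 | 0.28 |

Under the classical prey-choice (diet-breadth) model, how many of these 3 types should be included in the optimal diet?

Rank by E/h (kJ/min): fledglings 53.6, shrews 21.6, small lizards 14.9. Include each in turn until the next type's E/h falls below the running intake rate.
Rate on top 1: 41.2. shrews: 21.6 < 41.2 → exclude; stop.
Optimal diet: fledglings — 1 of 3 types.

1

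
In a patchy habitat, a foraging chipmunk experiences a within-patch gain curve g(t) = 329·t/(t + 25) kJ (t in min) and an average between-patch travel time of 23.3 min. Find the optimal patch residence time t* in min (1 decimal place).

24.1 min

Optimal t* satisfies g'(t*) = g(t*)/(T + t*).
g'(t) = 329·25/(t + 25)². Setting 329·25/(t+25)² = 329t/[(t+25)(23.3+t)] gives 25(23.3+t) = t(t+25), so t² = 25×23.3 = 582.5.
t* = √582.5 = 24.14 min.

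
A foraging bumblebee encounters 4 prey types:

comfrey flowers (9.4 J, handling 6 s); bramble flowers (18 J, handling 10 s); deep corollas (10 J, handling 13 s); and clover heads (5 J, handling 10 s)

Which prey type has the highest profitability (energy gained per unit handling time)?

In descending order of E/h:
bramble flowers: 18/10 = 1.8 J/s
comfrey flowers: 9.4/6 = 1.57 J/s
deep corollas: 10/13 = 0.769 J/s
clover heads: 5/10 = 0.5 J/s

bramble flowers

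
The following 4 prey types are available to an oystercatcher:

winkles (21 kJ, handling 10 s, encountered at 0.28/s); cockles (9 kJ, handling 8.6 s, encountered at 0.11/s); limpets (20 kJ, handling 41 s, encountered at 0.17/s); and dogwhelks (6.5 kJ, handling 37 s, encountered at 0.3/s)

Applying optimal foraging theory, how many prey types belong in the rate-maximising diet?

Profitabilities (E/h, kJ/s): winkles 2.1, cockles 1.05, limpets 0.488, dogwhelks 0.176. Add prey in this order while the next type's profitability exceeds the intake rate on those already taken.
Rate on top 1: 1.547. cockles: 1.05 < 1.547 → exclude; stop.
Optimal diet: winkles — 1 of 4 types.

1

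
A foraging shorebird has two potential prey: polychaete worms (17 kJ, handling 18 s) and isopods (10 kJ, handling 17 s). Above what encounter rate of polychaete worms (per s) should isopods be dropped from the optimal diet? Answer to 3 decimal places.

0.092 per s

At the threshold, the rate on polychaete worms alone equals the profitability of isopods: λ·17/(1 + λ·18) = 10/17 = 0.5882.
Rearranging, λ(17 − 0.5882×18) = 0.5882, so λ = 0.5882/6.412 = 0.09174 per s.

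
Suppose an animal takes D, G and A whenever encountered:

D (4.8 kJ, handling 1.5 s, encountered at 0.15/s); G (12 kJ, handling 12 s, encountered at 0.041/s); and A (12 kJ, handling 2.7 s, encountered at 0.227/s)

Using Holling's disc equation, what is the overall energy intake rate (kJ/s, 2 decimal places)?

1.69 kJ/s

R = Σλ_iE_i / (1 + Σλ_ih_i)
Numerator: 0.15×4.8 + 0.041×12 + 0.227×12 = 3.936
Denominator: 1 + 0.15×1.5 + 0.041×12 + 0.227×2.7 = 2.33
R = 3.936/2.33 = 1.689 kJ/s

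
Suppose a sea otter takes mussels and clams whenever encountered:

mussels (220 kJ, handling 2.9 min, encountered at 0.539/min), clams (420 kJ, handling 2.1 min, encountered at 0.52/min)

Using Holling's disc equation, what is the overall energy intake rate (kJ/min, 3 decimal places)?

92.194 kJ/min

R = (0.539×220 + 0.52×420) / (1 + 0.539×2.9 + 0.52×2.1) = 337/3.655 = 92.19 kJ/min.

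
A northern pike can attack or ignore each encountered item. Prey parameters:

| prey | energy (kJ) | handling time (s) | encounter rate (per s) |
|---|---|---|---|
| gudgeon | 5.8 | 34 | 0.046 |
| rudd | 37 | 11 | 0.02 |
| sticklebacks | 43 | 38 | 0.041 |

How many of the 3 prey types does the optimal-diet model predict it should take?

2

E/h in descending order: rudd 3.36, sticklebacks 1.13, gudgeon 0.171 kJ/s. The optimal diet is the largest prefix of this list for which every included type satisfies E_i/h_i > R on the types above it.
Rate on top 1: 0.6066. sticklebacks: 1.13 > 0.6066 → include.
Rate on top 2: 0.901. gudgeon: 0.171 < 0.901 → exclude; stop.
Optimal diet: rudd, sticklebacks — 2 of 3 types.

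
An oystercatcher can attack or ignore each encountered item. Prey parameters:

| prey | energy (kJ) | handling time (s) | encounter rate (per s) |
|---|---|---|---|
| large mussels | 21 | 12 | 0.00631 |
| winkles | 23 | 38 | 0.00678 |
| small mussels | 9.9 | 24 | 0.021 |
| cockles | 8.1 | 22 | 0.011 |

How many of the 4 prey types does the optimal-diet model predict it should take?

4

E/h in descending order: large mussels 1.75, winkles 0.605, small mussels 0.413, cockles 0.368 kJ/s. The optimal diet is the largest prefix of this list for which every included type satisfies E_i/h_i > R on the types above it.
Rate on top 1: 0.1232. winkles: 0.605 > 0.1232 → include.
Rate on top 2: 0.2163. small mussels: 0.413 > 0.2163 → include.
Rate on top 3: 0.2701. cockles: 0.368 > 0.2701 → include.
Optimal diet: large mussels, winkles, small mussels, cockles — 4 of 4 types.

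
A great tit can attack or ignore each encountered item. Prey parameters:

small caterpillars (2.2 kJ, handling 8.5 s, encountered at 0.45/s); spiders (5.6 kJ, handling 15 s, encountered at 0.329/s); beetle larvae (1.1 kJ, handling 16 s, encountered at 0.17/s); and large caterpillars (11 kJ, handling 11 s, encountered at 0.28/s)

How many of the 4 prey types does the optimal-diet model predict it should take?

Profitabilities (E/h, kJ/s): large caterpillars 1, spiders 0.373, small caterpillars 0.259, beetle larvae 0.0688. Add prey in this order while the next type's profitability exceeds the intake rate on those already taken.
Rate on top 1: 0.7549. spiders: 0.373 < 0.7549 → exclude; stop.
Optimal diet: large caterpillars — 1 of 4 types.

1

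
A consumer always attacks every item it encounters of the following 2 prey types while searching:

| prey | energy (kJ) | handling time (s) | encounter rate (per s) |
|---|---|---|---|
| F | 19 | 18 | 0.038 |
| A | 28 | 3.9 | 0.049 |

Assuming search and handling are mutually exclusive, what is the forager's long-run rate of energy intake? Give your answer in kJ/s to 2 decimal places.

Energy encountered per unit search time: 0.038×19 + 0.049×28 = 2.094 kJ/s.
Handling time per unit search time: 0.038×18 + 0.049×3.9 = 0.8751.
Rate = 2.094/(1 + 0.8751) = 1.117 kJ/s.

1.12 kJ/s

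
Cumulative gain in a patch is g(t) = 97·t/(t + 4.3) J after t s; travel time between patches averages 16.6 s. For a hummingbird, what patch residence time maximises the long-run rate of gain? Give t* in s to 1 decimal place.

By the marginal value theorem, leave when the instantaneous gain rate g'(t) equals the habitat-wide average g(t)/(T + t).
g'(t) = 97·4.3/(t + 4.3)². Setting 97·4.3/(t+4.3)² = 97t/[(t+4.3)(16.6+t)] gives 4.3(16.6+t) = t(t+4.3), so t² = 4.3×16.6 = 71.38.
t* = √71.38 = 8.449 s.

8.4 s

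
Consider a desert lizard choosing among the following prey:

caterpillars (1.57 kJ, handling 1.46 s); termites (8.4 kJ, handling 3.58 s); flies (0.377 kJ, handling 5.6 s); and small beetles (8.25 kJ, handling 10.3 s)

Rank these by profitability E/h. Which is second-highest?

In descending order of E/h:
termites: 8.4/3.58 = 2.35 kJ/s
caterpillars: 1.57/1.46 = 1.08 kJ/s
small beetles: 8.25/10.3 = 0.801 kJ/s
flies: 0.377/5.6 = 0.0673 kJ/s

caterpillars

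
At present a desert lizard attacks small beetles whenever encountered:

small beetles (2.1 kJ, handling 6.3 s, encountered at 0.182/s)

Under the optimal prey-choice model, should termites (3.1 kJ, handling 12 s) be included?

Intake rate on the current diet: R = (0.182×2.1) / (1 + 0.182×6.3) = 0.3822/2.147 = 0.178 kJ/s.
Profitability of termites: 3.1/12 = 0.2583 kJ/s.
Since 0.2583 > R, including termites increases the long-run rate.

Yes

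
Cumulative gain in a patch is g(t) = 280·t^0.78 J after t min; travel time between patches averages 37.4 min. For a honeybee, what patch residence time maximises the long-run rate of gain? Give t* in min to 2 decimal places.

132.60 min

Maximise g(t)/(T+t): set derivative to zero → g'(t)(T+t) = g(t).
g'(t) = 0.78·280·t^-0.22. Setting 0.78·280·t^-0.22 = 280·t^0.78/(37.4+t) gives 0.78(37.4+t) = t, so 0.22·t = 0.78×37.4.
t* = 0.78×37.4/0.22 = 132.6 min.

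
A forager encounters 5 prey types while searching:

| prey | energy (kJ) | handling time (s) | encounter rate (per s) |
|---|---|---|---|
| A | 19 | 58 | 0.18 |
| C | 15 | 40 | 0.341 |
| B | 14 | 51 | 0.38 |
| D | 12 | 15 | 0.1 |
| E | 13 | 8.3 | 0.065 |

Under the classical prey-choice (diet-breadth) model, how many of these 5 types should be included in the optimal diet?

2

Profitabilities (E/h, kJ/s): E 1.57, D 0.8, C 0.375, A 0.328, B 0.275. Add prey in this order while the next type's profitability exceeds the intake rate on those already taken.
Rate on top 1: 0.5489. D: 0.8 > 0.5489 → include.
Rate on top 2: 0.6728. C: 0.375 < 0.6728 → exclude; stop.
Optimal diet: E, D — 2 of 5 types.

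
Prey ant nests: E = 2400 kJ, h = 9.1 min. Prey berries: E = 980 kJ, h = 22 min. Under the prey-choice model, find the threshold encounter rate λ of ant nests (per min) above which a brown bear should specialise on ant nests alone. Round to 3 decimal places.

At the threshold, the rate on ant nests alone equals the profitability of berries: λ·2400/(1 + λ·9.1) = 980/22 = 44.55.
Rearranging, λ(2400 − 44.55×9.1) = 44.55, so λ = 44.55/1995 = 0.02233 per min.

0.022 per min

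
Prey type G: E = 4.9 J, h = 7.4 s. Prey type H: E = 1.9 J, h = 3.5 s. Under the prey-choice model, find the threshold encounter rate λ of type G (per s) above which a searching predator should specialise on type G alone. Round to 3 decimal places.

0.615 per s

At the threshold, the rate on type G alone equals the profitability of type H: λ·4.9/(1 + λ·7.4) = 1.9/3.5 = 0.5429.
Rearranging, λ(4.9 − 0.5429×7.4) = 0.5429, so λ = 0.5429/0.8829 = 0.6149 per s.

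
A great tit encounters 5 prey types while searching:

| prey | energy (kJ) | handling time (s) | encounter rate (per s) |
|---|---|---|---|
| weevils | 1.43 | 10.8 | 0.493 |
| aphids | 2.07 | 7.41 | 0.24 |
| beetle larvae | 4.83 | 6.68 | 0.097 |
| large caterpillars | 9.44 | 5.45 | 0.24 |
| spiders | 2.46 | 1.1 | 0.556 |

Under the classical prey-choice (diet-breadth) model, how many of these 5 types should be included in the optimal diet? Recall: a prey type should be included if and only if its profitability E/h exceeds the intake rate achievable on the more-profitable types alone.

2

E/h in descending order: spiders 2.24, large caterpillars 1.73, beetle larvae 0.723, aphids 0.279, weevils 0.132 kJ/s. The optimal diet is the largest prefix of this list for which every included type satisfies E_i/h_i > R on the types above it.
Rate on top 1: 0.8487. large caterpillars: 1.73 > 0.8487 → include.
Rate on top 2: 1.244. beetle larvae: 0.723 < 1.244 → exclude; stop.
Optimal diet: spiders, large caterpillars — 2 of 5 types.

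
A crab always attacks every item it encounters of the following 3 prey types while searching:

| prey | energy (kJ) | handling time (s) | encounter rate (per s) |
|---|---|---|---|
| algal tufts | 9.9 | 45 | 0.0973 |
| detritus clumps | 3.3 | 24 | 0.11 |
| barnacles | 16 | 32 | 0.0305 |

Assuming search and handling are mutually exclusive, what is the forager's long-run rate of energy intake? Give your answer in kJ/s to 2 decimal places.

0.20 kJ/s

R = (0.0973×9.9 + 0.11×3.3 + 0.0305×16) / (1 + 0.0973×45 + 0.11×24 + 0.0305×32) = 1.814/8.995 = 0.2017 kJ/s.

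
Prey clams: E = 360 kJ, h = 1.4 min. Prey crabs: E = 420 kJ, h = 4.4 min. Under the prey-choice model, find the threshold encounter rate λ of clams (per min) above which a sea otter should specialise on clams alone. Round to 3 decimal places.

At the threshold, the rate on clams alone equals the profitability of crabs: λ·360/(1 + λ·1.4) = 420/4.4 = 95.45.
Rearranging, λ(360 − 95.45×1.4) = 95.45, so λ = 95.45/226.4 = 0.4217 per min.

0.422 per min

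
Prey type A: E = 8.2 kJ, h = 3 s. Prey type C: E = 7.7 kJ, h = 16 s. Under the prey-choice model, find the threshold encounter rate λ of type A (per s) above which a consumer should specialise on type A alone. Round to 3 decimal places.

The zero-one rule: include type C iff E₂/h₂ > λE₁/(1+λh₁). Equality gives the switch point.
λE₁h₂ = E₂ + λE₂h₁ ⇒ λ = E₂/(E₁h₂ − E₂h₁) = 7.7/(131.2 − 23.1) = 0.07123 per s.

0.071 per s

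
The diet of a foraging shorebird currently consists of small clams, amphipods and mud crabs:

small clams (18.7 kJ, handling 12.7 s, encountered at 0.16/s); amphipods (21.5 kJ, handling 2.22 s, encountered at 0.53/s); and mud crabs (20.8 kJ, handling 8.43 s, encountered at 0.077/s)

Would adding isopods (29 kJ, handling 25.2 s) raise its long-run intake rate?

On small clams, amphipods and mud crabs alone, R = ΣλE/(1+Σλh) = 15.99/4.858 = 3.291 kJ/s.
isopods: E/h = 29/25.2 = 1.151 kJ/s.
1.151 < 3.291, so adding isopods would lower the average — exclude it.

No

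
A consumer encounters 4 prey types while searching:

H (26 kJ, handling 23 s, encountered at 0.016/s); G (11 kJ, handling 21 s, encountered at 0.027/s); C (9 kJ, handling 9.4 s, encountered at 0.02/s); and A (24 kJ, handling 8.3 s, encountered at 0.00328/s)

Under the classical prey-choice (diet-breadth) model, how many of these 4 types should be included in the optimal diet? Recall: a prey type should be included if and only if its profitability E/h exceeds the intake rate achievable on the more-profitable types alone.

4

Profitabilities (E/h, kJ/s): A 2.89, H 1.13, C 0.957, G 0.524. Add prey in this order while the next type's profitability exceeds the intake rate on those already taken.
Rate on top 1: 0.07663. H: 1.13 > 0.07663 → include.
Rate on top 2: 0.3546. C: 0.957 > 0.3546 → include.
Rate on top 3: 0.4262. G: 0.524 > 0.4262 → include.
Optimal diet: A, H, C, G — 4 of 4 types.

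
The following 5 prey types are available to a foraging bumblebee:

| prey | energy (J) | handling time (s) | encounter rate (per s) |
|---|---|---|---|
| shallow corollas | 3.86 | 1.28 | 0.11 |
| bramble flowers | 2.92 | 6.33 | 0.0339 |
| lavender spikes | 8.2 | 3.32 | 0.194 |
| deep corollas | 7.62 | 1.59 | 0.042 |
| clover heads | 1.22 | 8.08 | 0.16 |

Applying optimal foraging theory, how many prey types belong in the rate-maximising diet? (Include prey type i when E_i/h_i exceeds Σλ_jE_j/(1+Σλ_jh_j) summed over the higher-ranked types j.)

3

Rank by E/h (J/s): deep corollas 4.79, shallow corollas 3.02, lavender spikes 2.47, bramble flowers 0.461, clover heads 0.151. Include each in turn until the next type's E/h falls below the running intake rate.
Rate on top 1: 0.3. shallow corollas: 3.02 > 0.3 → include.
Rate on top 2: 0.6166. lavender spikes: 2.47 > 0.6166 → include.
Rate on top 3: 1.261. bramble flowers: 0.461 < 1.261 → exclude; stop.
Optimal diet: deep corollas, shallow corollas, lavender spikes — 3 of 5 types.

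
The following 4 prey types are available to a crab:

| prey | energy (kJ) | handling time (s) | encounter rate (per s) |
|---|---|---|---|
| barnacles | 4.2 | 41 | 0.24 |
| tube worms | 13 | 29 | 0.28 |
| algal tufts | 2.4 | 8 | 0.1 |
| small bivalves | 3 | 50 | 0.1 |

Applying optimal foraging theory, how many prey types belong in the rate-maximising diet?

Rank by E/h (kJ/s): tube worms 0.448, algal tufts 0.3, barnacles 0.102, small bivalves 0.06. Include each in turn until the next type's E/h falls below the running intake rate.
Rate on top 1: 0.3991. algal tufts: 0.3 < 0.3991 → exclude; stop.
Optimal diet: tube worms — 1 of 4 types.

1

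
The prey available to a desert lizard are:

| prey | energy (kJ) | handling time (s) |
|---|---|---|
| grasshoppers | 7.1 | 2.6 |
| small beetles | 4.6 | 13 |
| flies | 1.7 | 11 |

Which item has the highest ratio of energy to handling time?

Profitability E/h (kJ/s): grasshoppers = 7.1/2.6 = 2.73, small beetles = 4.6/13 = 0.354, flies = 1.7/11 = 0.155.
Ranked: grasshoppers > small beetles > flies.

grasshoppers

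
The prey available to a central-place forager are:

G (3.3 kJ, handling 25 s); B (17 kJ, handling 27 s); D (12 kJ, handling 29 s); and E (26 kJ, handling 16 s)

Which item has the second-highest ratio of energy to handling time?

Profitability E/h (kJ/s): G = 3.3/25 = 0.132, B = 17/27 = 0.63, D = 12/29 = 0.414, E = 26/16 = 1.62.
Ranked: E > B > D > G.

B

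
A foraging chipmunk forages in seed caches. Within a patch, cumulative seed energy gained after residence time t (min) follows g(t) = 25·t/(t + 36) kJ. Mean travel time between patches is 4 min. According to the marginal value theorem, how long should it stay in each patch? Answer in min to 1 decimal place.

Maximise g(t)/(T+t): set derivative to zero → g'(t)(T+t) = g(t).
g'(t) = 25·36/(t + 36)². Setting 25·36/(t+36)² = 25t/[(t+36)(4+t)] gives 36(4+t) = t(t+36), so t² = 36×4 = 144.
t* = √144 = 12 min.

12.0 min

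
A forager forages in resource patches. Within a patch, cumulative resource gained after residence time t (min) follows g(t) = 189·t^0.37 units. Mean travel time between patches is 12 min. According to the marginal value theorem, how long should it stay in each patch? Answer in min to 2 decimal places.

7.05 min

By the marginal value theorem, leave when the instantaneous gain rate g'(t) equals the habitat-wide average g(t)/(T + t).
g'(t) = 0.37·189·t^-0.63. Setting 0.37·189·t^-0.63 = 189·t^0.37/(12+t) gives 0.37(12+t) = t, so 0.63·t = 0.37×12.
t* = 0.37×12/0.63 = 7.048 min.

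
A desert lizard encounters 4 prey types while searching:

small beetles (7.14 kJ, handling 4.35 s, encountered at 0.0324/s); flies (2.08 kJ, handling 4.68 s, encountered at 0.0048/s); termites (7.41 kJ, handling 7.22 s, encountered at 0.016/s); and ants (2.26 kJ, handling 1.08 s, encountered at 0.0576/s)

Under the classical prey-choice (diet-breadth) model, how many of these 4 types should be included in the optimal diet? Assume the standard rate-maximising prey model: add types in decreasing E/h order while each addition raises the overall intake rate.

4

Rank by E/h (kJ/s): ants 2.09, small beetles 1.64, termites 1.03, flies 0.444. Include each in turn until the next type's E/h falls below the running intake rate.
Rate on top 1: 0.1226. small beetles: 1.64 > 0.1226 → include.
Rate on top 2: 0.3005. termites: 1.03 > 0.3005 → include.
Rate on top 3: 0.3641. flies: 0.444 > 0.3641 → include.
Optimal diet: ants, small beetles, termites, flies — 4 of 4 types.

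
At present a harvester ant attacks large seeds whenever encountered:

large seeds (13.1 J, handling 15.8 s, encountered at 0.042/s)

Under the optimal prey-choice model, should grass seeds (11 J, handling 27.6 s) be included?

Intake rate on the current diet: R = (0.042×13.1) / (1 + 0.042×15.8) = 0.5502/1.664 = 0.3307 J/s.
Profitability of grass seeds: 11/27.6 = 0.3986 J/s.
0.3986 > 0.3307, so adding grass seeds raises the average — include it.

Yes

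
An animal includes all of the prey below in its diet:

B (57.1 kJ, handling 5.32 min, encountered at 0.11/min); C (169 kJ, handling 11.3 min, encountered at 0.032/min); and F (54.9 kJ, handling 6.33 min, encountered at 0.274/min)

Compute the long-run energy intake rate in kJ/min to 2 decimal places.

R = (0.11×57.1 + 0.032×169 + 0.274×54.9) / (1 + 0.11×5.32 + 0.032×11.3 + 0.274×6.33) = 26.73/3.681 = 7.262 kJ/min.

7.26 kJ/min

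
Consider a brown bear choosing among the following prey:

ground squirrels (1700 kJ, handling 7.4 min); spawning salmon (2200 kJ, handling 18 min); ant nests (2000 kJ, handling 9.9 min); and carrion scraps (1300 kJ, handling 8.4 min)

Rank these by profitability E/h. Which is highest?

Profitability E/h (kJ/min): ground squirrels = 1700/7.4 = 230, spawning salmon = 2200/18 = 122, ant nests = 2000/9.9 = 202, carrion scraps = 1300/8.4 = 155.
Ranked: ground squirrels > ant nests > carrion scraps > spawning salmon.

ground squirrels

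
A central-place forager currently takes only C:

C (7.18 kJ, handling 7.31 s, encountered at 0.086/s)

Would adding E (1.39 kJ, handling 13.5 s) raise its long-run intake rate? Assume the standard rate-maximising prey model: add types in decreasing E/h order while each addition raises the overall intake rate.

Intake rate on the current diet: R = (0.086×7.18) / (1 + 0.086×7.31) = 0.6175/1.629 = 0.3791 kJ/s.
Profitability of E: 1.39/13.5 = 0.103 kJ/s.
0.103 < 0.3791, so adding E would lower the average — exclude it.

No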